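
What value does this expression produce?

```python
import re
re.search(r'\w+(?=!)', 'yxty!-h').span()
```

Because the assertion is zero-width, the text it checks is not consumed and won't appear in the result.
Unlike `match`, `search` isn't anchored — it looks for the pattern anywhere in the string.
The match spans [0:4] → 'yxty'.

(0, 4)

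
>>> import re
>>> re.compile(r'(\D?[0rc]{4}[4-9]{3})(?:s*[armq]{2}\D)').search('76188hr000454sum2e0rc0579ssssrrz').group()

'e0rc0579ssssrrz'

Pattern: optionally a non-digit, then exactly 4 of one of [0rc], then exactly 3 of a character in [4-9] (captured); then zero or more of a literal 's', then exactly 2 of one of [armq], then a non-digit (non-capturing group).
The match spans [17:32] → 'e0rc0579ssssrrz'.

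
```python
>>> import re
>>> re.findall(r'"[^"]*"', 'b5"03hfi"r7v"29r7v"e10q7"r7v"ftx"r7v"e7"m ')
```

['"03hfi"', '"29r7v"', '"r7v"', '"r7v"']

Walking the string: at [2:9] → '"03hfi"'; at [12:19] → '"29r7v"'; at [24:29] → '"r7v"'; at [32:37] → '"r7v"'.
No capturing groups, so `findall` returns the 4 full match strings.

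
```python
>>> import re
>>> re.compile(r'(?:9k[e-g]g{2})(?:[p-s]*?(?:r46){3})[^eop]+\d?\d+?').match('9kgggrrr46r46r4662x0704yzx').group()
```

'9kgggrrr46r46r4662x0704'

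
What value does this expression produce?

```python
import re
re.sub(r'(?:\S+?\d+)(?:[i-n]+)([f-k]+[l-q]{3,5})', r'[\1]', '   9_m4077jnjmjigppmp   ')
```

'   [gppmp]   '

The replacement refers to a captured group, so each match is rewritten using its own captured text.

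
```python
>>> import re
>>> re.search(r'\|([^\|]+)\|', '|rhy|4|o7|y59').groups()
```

`re.search` tries every starting position until one works.
The match spans [0:5] → '|rhy|'.
Captured: group 1 = 'rhy'.

('rhy',)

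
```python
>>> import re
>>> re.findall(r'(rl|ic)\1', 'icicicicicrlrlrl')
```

['ic', 'ic', 'rl']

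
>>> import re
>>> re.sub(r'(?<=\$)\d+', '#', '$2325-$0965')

'$#-$#'

Lookahead/lookbehind check context without consuming it, so the matched span excludes the asserted characters.
Matches: at [1:5] → '2325'; at [7:11] → '0965'.
Every occurrence is swapped for '#'.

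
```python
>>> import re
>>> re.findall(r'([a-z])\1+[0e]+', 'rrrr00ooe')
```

['r', 'o']

A backreference is literal: `\1` must see the identical characters the first group matched.
Scanning left to right: at [0:6] match 'rrrr00', group 1 = 'r'; at [6:9] match 'ooe', group 1 = 'o'.
`findall` collects group 1 from each match (2 total).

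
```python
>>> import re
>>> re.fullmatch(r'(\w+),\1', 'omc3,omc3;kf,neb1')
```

None

`re.fullmatch` requires the pattern to consume the entire string.
Here the string isn't matched end-to-end, so the call returns None.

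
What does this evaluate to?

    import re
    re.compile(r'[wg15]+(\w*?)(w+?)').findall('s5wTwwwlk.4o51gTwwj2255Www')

[('T', 'w'), ('', 'w'), ('T', 'w'), ('j2255W', 'w')]

Lazy quantifiers expand one character at a time until the remainder of the pattern can match.
With 2 capturing groups, `findall` returns a 2-tuple per match.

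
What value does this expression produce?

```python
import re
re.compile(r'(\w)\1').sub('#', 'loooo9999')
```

'l####'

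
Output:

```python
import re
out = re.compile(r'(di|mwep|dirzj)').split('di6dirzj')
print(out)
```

['', 'di', '6', 'di', 'rzj']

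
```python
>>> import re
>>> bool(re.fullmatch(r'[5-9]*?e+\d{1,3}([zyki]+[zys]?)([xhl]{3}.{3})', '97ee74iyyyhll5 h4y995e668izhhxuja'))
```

`fullmatch` succeeds only if the pattern covers the string from start to end.
Here the pattern can't cover the whole string, so the call returns None, and `bool(None)` is False.

False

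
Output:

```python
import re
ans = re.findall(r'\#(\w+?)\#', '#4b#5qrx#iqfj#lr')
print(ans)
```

Because there's exactly one group, `findall` drops the full match and keeps group 1 from each hit.

['4b', 'iqfj']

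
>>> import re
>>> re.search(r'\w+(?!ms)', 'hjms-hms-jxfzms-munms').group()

'hjms'

A negative assertion filters positions out without eating any characters.
The match spans [0:4] → 'hjms'.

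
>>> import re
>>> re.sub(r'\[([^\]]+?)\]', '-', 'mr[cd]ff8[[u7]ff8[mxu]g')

'mr-ff8-ff8-g'

Matches: at [2:6] → '[cd]'; at [9:14] → '[[u7]'; at [17:22] → '[mxu]'.
Each match is replaced by '-'.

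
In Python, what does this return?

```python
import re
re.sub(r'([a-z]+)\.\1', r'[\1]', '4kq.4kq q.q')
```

After group 1 captures some text, `\1` only succeeds where that same text appears again.
Each match is replaced using the text its own group 1 captured.

'4kq.4kq [q]'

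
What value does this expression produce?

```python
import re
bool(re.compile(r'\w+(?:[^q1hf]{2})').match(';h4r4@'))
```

The pattern matches one or more of a word character; then exactly 2 of any character except [q1hf] (non-capturing group).
`match` is anchored at position 0; if the pattern doesn't fit there, it returns None.
Here position 0 doesn't satisfy it, so the call returns None, and `bool(None)` is False.

False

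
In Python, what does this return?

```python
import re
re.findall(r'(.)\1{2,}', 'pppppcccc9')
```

['p', 'c']

`\1` is not a pattern — it's the concrete string captured by group 1, re-applied verbatim.
Matches: at [0:5] match 'ppppp', group 1 = 'p'; at [5:9] match 'cccc', group 1 = 'c'.
`findall` collects group 1 from each match (2 total).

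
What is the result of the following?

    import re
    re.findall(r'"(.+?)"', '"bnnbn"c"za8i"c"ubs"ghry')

['bnnbn', 'za8i', 'ubs']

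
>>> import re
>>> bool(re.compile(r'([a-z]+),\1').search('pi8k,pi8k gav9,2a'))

`\1` has to match the exact text group 1 already captured.
Here the pattern never matches, so the call returns None, and `bool(None)` is False.

False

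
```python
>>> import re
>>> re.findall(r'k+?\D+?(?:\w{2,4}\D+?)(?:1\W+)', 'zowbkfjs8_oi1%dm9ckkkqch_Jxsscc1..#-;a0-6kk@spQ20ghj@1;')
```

Pattern: one or more of the literal 'k' (lazy), then one or more of a non-digit (lazy); then 2 to 4 of a word character, then one or more of a non-digit (lazy) (non-capturing group); then the literal '1', then one or more of a non-word character (non-capturing group).
Matches: at [4:14] → 'kfjs8_oi1%'; at [18:37] → 'kkkqch_Jxsscc1..#-;'; at [41:55] → 'kk@spQ20ghj@1;'.
`findall` yields the raw match text (3 of them) because the pattern has no groups.

['kfjs8_oi1%', 'kkkqch_Jxsscc1..#-;', 'kk@spQ20ghj@1;']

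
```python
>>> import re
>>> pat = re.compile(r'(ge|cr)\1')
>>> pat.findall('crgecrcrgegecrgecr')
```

The backreference `\1` re-matches whatever the first group consumed, character for character.
Walking the string: at [4:8] match 'crcr', group 1 = 'cr'; at [8:12] match 'gege', group 1 = 'ge'.
With a single group, `findall` returns only what that group captured — 2 items.

['cr', 'ge']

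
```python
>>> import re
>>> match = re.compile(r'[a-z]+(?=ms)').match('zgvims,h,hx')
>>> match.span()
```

(0, 4)

Lookahead/lookbehind check context without consuming it, so the matched span excludes the asserted characters.
`re.match` won't scan ahead — the pattern has to work from the very first character.
The match spans [0:4] → 'zgvi'.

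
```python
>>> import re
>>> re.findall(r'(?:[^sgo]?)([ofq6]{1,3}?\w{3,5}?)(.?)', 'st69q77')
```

[('69q7', '7')]

The pattern matches optionally any character except [sgo] (non-capturing group); then 1 to 3 of one of [ofq6] (lazy), then 3 to 5 of a word character (lazy) (captured); then optionally any character (captured).
Multiple groups make `findall` return tuples — one 2-tuple for the one match.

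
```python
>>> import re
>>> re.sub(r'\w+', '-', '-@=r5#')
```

'-@=-#'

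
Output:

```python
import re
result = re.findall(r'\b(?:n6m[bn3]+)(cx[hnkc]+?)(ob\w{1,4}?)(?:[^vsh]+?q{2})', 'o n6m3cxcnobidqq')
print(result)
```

With 2 capturing groups, `findall` returns a 2-tuple per match.

[('cxcn', 'obi')]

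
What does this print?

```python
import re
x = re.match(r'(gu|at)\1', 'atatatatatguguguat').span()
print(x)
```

(0, 4)

The backreference `\1` re-matches whatever the first group consumed, character for character.
`re.match` won't scan ahead — the pattern has to work from the very first character.
The match spans [0:4] → 'atat'.
Captured: group 1 = 'at'.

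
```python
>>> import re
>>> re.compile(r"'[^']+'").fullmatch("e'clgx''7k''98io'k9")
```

None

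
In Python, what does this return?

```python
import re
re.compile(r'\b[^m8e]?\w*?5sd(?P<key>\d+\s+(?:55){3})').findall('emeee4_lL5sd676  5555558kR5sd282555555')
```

['676  555555']

With a single group, `findall` returns only what that group captured — 1 item.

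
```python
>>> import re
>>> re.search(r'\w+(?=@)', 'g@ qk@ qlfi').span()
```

The `(?=…)`/`(?<=…)` assertion just peeks at neighbouring text; it doesn't advance the match position.
The match spans [0:1] → 'g'.

(0, 1)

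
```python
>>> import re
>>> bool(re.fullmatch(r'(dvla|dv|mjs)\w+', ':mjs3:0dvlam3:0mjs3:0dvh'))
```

`re.fullmatch` is like wrapping the pattern in `^…$` (in single-line mode).
Here the string isn't matched end-to-end, so the call returns None, and `bool(None)` is False.

False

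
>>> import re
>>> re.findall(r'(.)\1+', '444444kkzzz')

`\1` is not a pattern — it's the concrete string captured by group 1, re-applied verbatim.
Scanning left to right: at [0:6] match '444444', group 1 = '4'; at [6:8] match 'kk', group 1 = 'k'; at [8:11] match 'zzz', group 1 = 'z'.
With a single group, `findall` returns only what that group captured — 3 items.

['4', 'k', 'z']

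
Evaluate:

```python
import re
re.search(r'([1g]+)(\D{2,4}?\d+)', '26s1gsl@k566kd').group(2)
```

Pattern: one or more of one of [1g] (captured); then 2 to 4 of a non-digit (lazy), then one or more of a digit (captured).
`re.search` tries every starting position until one works.
The match spans [3:12] → '1gsl@k566'.
Captured: group 1 = '1g', group 2 = 'sl@k566'.

'sl@k566'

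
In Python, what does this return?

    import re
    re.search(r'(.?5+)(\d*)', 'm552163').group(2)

'2163'

The match spans [0:7] → 'm552163'.
Captured: group 1 = 'm55', group 2 = '2163'.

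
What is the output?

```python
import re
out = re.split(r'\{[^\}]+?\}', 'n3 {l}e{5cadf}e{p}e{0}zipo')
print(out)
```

['n3 ', 'e', 'e', 'e', 'zipo']

`split` removes every match and returns the 5 fragments in between.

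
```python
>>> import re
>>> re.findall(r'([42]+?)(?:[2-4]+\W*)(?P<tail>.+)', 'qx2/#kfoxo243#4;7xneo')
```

[('2', '4;7xneo')]

Pattern: one or more of one of [42] (lazy) (captured); then one or more of a character in [2-4], then zero or more of a non-word character (non-capturing group); then one or more of any character (captured as 'tail').
The `?` after the quantifier makes it lazy — it takes as little as possible before letting the rest of the pattern try.
Matches: at [10:21] match '243#4;7xneo', groups = ('2', '4;7xneo').
Multiple groups make `findall` return tuples — one 2-tuple for the one match.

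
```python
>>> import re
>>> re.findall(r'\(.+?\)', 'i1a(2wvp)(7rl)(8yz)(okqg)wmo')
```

['(2wvp)', '(7rl)', '(8yz)', '(okqg)']

Matches: at [3:9] → '(2wvp)'; at [9:14] → '(7rl)'; at [14:19] → '(8yz)'; at [19:25] → '(okqg)'.
No capturing groups, so `findall` returns the 4 full match strings.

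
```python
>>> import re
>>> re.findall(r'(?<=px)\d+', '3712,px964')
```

Because the assertion is zero-width, the text it checks is not consumed and won't appear in the result.
No capturing groups, so `findall` returns the 1 full match string.

['964']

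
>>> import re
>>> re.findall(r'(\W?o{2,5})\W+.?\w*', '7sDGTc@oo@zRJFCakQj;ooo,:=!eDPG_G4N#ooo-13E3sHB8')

Pattern: optionally a non-word character, then 2 to 5 of a literal 'o' (captured); then one or more of a non-word character, then optionally any character, then zero or more of a word character.
`findall` collects group 1 from each match (3 total).

['@oo', ';ooo', '#ooo']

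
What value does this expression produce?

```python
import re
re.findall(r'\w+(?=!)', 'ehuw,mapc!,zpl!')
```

['mapc', 'zpl']

The `(?=…)`/`(?<=…)` assertion just peeks at neighbouring text; it doesn't advance the match position.
`findall` yields the raw match text (2 of them) because the pattern has no groups.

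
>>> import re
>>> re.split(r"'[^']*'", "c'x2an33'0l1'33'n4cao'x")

['c', '0l1', "n4cao'x"]

Each match becomes a cut point; 3 segments remain.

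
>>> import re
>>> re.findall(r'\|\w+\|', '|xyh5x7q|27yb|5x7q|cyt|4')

Scanning left to right: at [0:9] → '|xyh5x7q|'; at [13:19] → '|5x7q|'.
With no groups in the pattern, `findall` gives back each whole match — 2 here.

['|xyh5x7q|', '|5x7q|']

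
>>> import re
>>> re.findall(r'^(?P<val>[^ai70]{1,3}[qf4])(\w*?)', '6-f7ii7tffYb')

The `?` after the quantifier makes it lazy — it takes as little as possible before letting the rest of the pattern try.
Multiple groups make `findall` return tuples — one 2-tuple for the one match.

[('6-f', '')]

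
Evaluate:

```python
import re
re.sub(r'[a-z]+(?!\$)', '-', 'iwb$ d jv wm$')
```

'-b$ - - -m$'

Because the assertion is negative and zero-width, positions next to the forbidden text are skipped.
`sub` substitutes '-' at each match site.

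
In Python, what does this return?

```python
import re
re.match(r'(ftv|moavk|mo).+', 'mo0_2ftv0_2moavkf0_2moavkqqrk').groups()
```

`re.match` only tries the pattern at the start of the string.
The match spans [0:29] → 'mo0_2ftv0_2moavkf0_2moavkqqrk'.
Captured: group 1 = 'mo'.

('mo',)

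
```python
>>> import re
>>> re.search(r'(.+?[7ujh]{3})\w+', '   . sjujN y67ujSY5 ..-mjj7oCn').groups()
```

This matches one or more of any character (lazy), then exactly 3 of one of [7ujh] (captured); then one or more of a word character.
A `+?`/`*?`/`{m,n}?` starts at its minimum and grows only as far as needed for what follows to match.
`re.search` tries every starting position until one works.
The match spans [0:10] → '   . sjujN'.
Captured: group 1 = '   . sjuj'.

('   . sjuj',)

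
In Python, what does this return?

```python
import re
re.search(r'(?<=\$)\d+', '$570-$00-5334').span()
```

The lookaround is zero-width — it requires the adjacent text to match without consuming it, so the asserted text isn't part of the match.
The match spans [1:4] → '570'.

(1, 4)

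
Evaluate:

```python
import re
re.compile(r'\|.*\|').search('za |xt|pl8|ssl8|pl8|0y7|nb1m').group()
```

'|xt|pl8|ssl8|pl8|0y7|'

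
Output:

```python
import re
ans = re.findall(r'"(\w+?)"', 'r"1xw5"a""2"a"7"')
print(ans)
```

Scanning left to right: at [1:7] match '"1xw5"', group 1 = '1xw5'; at [9:12] match '"2"', group 1 = '2'; at [13:16] match '"7"', group 1 = '7'.
`findall` collects group 1 from each match (3 total).

['1xw5', '2', '7']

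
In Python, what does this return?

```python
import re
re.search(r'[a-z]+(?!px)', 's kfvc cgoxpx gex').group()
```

The negative lookaround is zero-width — it rules out positions where the adjacent text would match, without consuming anything.
The match spans [0:1] → 's'.

's'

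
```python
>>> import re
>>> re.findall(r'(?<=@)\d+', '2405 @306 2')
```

Lookahead/lookbehind check context without consuming it, so the matched span excludes the asserted characters.
Matches: at [6:9] → '306'.
Since nothing is captured, `findall` lists the 1 matched substring directly.

['306']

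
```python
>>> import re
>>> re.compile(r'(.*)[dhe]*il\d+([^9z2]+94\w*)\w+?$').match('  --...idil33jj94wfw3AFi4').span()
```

(0, 25)

Pattern: zero or more of any character (captured); then zero or more of one of [dhe], then the literal 'il', then one or more of a digit; then one or more of any character except [9z2], then the literal '94', then zero or more of a word character (captured); then one or more of a word character (lazy); then anchored at the end.
`match` is anchored at position 0; if the pattern doesn't fit there, it returns None.
The match spans [0:25] → '  --...idil33jj94wfw3AFi4'.
Captured: group 1 = '  --...id', group 2 = 'jj94wfw3AFi'.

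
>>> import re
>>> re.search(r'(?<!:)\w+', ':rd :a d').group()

The negative lookaround is zero-width — it rules out positions where the adjacent text would match, without consuming anything.
Unlike `match`, `search` isn't anchored — it looks for the pattern anywhere in the string.
The match spans [2:3] → 'd'.

'd'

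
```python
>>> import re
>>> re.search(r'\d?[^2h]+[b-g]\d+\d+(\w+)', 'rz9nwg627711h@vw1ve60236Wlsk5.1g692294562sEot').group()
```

'rz9nwg627711h'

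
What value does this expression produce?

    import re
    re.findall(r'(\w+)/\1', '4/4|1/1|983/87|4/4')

After group 1 captures some text, `\1` only succeeds where that same text appears again.
Matches: at [0:3] match '4/4', group 1 = '4'; at [4:7] match '1/1', group 1 = '1'; at [15:18] match '4/4', group 1 = '4'.
With a single group, `findall` returns only what that group captured — 3 items.

['4', '1', '4']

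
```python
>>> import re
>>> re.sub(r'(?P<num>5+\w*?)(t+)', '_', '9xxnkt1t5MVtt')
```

'9xxnkt1t_'

This matches one or more of a literal '5', then zero or more of a word character (lazy) (captured as 'num'); then one or more of a literal 't' (captured).
Matches: at [8:13] → '5MVtt'.
Each match is replaced by '_'.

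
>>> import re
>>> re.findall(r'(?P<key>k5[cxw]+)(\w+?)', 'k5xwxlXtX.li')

[('k5xwx', 'l')]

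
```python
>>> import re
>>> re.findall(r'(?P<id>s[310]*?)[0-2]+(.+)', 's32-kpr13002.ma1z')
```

[('s3', '-kpr13002.ma1z')]

This matches the literal 's', then zero or more of one of [310] (lazy) (captured as 'id'); then one or more of a character in [0-2]; then one or more of any character (captured).
With 2 capturing groups, `findall` returns a 2-tuple per match.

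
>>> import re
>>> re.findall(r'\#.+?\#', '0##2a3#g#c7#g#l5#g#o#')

['##2a3#', '#c7#', '#l5#', '#o#']

With no groups in the pattern, `findall` gives back each whole match — 4 here.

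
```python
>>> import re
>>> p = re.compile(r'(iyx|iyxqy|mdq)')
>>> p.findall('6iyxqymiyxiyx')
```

['iyx', 'iyx', 'iyx']

Alternation isn't longest-match — the leftmost alternative that fits at this position is chosen.
Walking the string: at [1:4] match 'iyx', group 1 = 'iyx'; at [7:10] match 'iyx', group 1 = 'iyx'; at [10:13] match 'iyx', group 1 = 'iyx'.
Because there's exactly one group, `findall` drops the full match and keeps group 1 from each hit.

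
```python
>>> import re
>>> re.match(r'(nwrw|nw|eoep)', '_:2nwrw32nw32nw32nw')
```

With `match`, the pattern is implicitly anchored at the beginning.
Here the string doesn't start with a match, so the call returns None.

None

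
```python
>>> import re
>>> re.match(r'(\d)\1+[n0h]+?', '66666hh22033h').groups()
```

('6',)

The match spans [0:6] → '66666h'.
Captured: group 1 = '6'.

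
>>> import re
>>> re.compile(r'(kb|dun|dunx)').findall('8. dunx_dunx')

['dun', 'dun']

The regex engine tests alternatives in the order written; an earlier branch that matches wins even if a later one would match more.
Matches: at [3:6] match 'dun', group 1 = 'dun'; at [8:11] match 'dun', group 1 = 'dun'.
`findall` collects group 1 from each match (2 total).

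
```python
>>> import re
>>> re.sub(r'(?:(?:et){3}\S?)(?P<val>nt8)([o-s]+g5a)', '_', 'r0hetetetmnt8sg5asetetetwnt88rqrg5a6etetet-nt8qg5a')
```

Pattern: the literal 'et' repeated 3 times, then optionally a non-whitespace character (non-capturing group); then the literal 'nt', then a literal '8' (captured as 'val'); then one or more of a character in [o-s], then the literal 'g5a' (captured).
Matches: at [3:17] → 'etetetmnt8sg5a'; at [36:50] → 'etetet-nt8qg5a'.
`sub` substitutes '_' at each match site.

'r0h_setetetwnt88rqrg5a6_'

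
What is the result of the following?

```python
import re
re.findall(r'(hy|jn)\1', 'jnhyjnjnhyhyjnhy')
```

`\1` has to match the exact text group 1 already captured.
One capturing group, so `findall` returns just the captured substring from each match — 2 in all.

['jn', 'hy']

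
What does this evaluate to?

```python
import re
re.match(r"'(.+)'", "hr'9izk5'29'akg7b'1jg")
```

With `match`, the pattern is implicitly anchored at the beginning.
Here the pattern fails at index 0, so the call returns None.

None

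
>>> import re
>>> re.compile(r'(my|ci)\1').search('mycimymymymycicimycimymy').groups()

('my',)

A backreference is literal: `\1` must see the identical characters the first group matched.
`re.search` tries every starting position until one works.
The match spans [4:8] → 'mymy'.
Captured: group 1 = 'my'.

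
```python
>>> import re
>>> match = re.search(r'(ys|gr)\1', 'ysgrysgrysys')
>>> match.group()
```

'ysys'

A backreference is literal: `\1` must see the identical characters the first group matched.
`search` walks the string left to right and returns the first match it finds.
The match spans [8:12] → 'ysys'.
Captured: group 1 = 'ys'.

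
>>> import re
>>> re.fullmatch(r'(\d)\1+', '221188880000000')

None

`\1` is not a pattern — it's the concrete string captured by group 1, re-applied verbatim.
`re.fullmatch` requires the pattern to consume the entire string.
Here the string isn't matched end-to-end, so the call returns None.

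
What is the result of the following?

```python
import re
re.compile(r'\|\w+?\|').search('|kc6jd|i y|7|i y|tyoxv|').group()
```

'|kc6jd|'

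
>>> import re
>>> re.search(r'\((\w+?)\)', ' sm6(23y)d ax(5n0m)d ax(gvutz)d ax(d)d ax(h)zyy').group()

'(23y)'

`re.search` scans for the first position where the pattern succeeds.
The match spans [4:9] → '(23y)'.
Captured: group 1 = '23y'.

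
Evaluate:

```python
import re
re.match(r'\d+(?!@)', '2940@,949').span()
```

`re.match` only tries the pattern at the start of the string.
The match spans [0:3] → '294'.

(0, 3)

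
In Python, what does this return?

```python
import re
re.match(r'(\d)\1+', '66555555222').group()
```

With `match`, the pattern is implicitly anchored at the beginning.
The match spans [0:2] → '66'.

'66'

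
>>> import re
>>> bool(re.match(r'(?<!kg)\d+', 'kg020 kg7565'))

`match` is anchored at position 0; if the pattern doesn't fit there, it returns None.
Here the string doesn't start with a match, so the call returns None, and `bool(None)` is False.

False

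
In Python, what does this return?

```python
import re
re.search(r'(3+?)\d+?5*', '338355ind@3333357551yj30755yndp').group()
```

'33'

Because the quantifier is non-greedy, it stops expanding at the earliest point where the rest of the pattern can succeed.
The match spans [0:2] → '33'.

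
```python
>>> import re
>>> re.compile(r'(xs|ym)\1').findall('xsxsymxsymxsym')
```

The backreference `\1` re-matches whatever the first group consumed, character for character.
Scanning left to right: at [0:4] match 'xsxs', group 1 = 'xs'.
Because there's exactly one group, `findall` drops the full match and keeps group 1 from the one hit.

['xs']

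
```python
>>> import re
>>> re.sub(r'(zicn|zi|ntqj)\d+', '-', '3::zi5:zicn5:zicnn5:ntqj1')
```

Every occurrence is swapped for '-'.

'3::-:-:zicnn5:-'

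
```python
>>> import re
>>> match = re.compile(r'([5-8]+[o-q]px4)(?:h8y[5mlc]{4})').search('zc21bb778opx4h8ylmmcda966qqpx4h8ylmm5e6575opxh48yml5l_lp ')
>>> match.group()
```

The pattern matches one or more of a character in [5-8], then a character in [o-q], then the literal 'px4' (captured); then the literal 'h8y', then exactly 4 of one of [5mlc] (non-capturing group).
`search` walks the string left to right and returns the first match it finds.
The match spans [6:20] → '778opx4h8ylmmc'.
Captured: group 1 = '778opx4'.

'778opx4h8ylmmc'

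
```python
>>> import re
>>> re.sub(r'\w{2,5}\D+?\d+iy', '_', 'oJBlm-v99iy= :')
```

This matches 2 to 5 of a word character, then one or more of a non-digit (lazy); then one or more of a digit, then the literal 'iy'.
Matches: at [0:11] → 'oJBlm-v99iy'.
`sub` substitutes '_' at each match site.

'_= :'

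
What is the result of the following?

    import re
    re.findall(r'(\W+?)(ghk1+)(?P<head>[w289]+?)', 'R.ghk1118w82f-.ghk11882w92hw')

[('.', 'ghk111', '8'), ('-.', 'ghk11', '8')]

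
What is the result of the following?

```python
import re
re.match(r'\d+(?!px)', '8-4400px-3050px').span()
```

(0, 1)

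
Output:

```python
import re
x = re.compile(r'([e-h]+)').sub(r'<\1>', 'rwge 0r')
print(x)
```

rw<ge> 0r

The replacement refers to a captured group, so each match is rewritten using its own captured text.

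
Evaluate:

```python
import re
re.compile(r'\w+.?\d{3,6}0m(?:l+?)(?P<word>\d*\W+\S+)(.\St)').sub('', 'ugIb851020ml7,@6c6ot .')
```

' .'

This matches one or more of a word character; then optionally any character, then 3 to 6 of a digit, then the literal '0m'; then one or more of a literal 'l' (lazy) (non-capturing group); then zero or more of a digit, then one or more of a non-word character, then one or more of a non-whitespace character (captured as 'word'); then any character, then a non-whitespace character, then the literal 't' (captured).
Matches: at [0:20] → 'ugIb851020ml7,@6c6ot'.
Every occurrence is swapped for ''.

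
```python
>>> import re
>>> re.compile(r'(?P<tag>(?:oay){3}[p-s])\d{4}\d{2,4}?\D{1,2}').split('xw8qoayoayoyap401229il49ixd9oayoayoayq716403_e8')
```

Because the pattern has a capturing group, `split` also inserts each captured text between the pieces.

['xw8qoayoayoyap401229il49ixd9', 'oayoayoayq', '8']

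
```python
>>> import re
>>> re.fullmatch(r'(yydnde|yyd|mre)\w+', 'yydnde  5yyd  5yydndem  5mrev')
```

None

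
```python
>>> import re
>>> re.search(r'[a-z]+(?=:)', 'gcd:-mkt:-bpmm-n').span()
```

(0, 3)

The lookaround is zero-width — it requires the adjacent text to match without consuming it, so the asserted text isn't part of the match.
The match spans [0:3] → 'gcd'.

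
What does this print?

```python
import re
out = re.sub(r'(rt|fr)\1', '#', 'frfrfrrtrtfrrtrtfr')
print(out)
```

#fr#fr#fr

After group 1 captures some text, `\1` only succeeds where that same text appears again.
Matches: at [0:4] → 'frfr'; at [6:10] → 'rtrt'; at [12:16] → 'rtrt'.
Every occurrence is swapped for '#'.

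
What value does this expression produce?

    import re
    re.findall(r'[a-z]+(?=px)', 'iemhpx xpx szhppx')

['iemh', 'x', 'szhp']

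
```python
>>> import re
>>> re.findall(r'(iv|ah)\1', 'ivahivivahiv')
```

`\1` has to match the exact text group 1 already captured.
Scanning left to right: at [4:8] match 'iviv', group 1 = 'iv'.
One capturing group, so `findall` returns just the captured substring from the one match — 1 in all.

['iv']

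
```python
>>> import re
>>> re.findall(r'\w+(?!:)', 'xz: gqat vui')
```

['x', 'gqat', 'vui']

The negative lookahead/lookbehind blocks any match where the forbidden context is present.
Walking the string: at [0:1] → 'x'; at [4:8] → 'gqat'; at [9:12] → 'vui'.
`findall` yields the raw match text (3 of them) because the pattern has no groups.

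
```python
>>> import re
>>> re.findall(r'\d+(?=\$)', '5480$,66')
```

The `(?=…)`/`(?<=…)` assertion just peeks at neighbouring text; it doesn't advance the match position.
No capturing groups, so `findall` returns the 1 full match string.

['5480']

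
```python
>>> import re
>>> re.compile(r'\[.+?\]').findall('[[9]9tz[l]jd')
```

['[[9]', '[l]']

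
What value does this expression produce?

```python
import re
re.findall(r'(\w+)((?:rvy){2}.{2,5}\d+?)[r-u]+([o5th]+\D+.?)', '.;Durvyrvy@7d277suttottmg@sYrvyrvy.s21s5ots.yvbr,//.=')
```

[('Du', 'rvyrvy@7d277', 'ottmg@sYrvyrvy.s2')]

Pattern: one or more of a word character (captured); then the literal 'rvy' repeated 2 times, then 2 to 5 of any character, then one or more of a digit (lazy) (captured); then one or more of a character in [r-u]; then one or more of one of [o5th], then one or more of a non-digit, then optionally any character (captured).
With 3 capturing groups, `findall` returns a 3-tuple per match.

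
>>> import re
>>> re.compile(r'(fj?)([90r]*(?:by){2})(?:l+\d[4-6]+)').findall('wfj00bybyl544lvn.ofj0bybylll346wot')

[('fj', '00byby'), ('fj', '0byby')]

Pattern: the literal 'f', then optionally a literal 'j' (captured); then zero or more of one of [90r], then the literal 'by' repeated 2 times (captured); then one or more of the literal 'l', then a digit, then one or more of a character in [4-6] (non-capturing group).
Scanning left to right: at [1:13] match 'fj00bybyl544', groups = ('fj', '00byby'); at [18:31] match 'fj0bybylll346', groups = ('fj', '0byby').
2 groups means each result is a tuple of 2 captured strings — 2 here.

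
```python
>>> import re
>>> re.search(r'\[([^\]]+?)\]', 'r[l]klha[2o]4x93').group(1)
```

`re.search` tries every starting position until one works.
The match spans [1:4] → '[l]'.
Captured: group 1 = 'l'.

'l'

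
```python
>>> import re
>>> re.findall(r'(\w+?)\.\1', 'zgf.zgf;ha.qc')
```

['zgf']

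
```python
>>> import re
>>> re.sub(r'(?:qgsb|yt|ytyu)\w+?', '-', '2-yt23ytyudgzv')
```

Alternation isn't longest-match — the leftmost alternative that fits at this position is chosen.
Matches: at [2:5] → 'yt2'; at [6:9] → 'yty'.
`sub` substitutes '-' at each match site.

'2--3-udgzv'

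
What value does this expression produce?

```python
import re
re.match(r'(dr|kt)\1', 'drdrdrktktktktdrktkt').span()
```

(0, 4)

After group 1 captures some text, `\1` only succeeds where that same text appears again.
`match` is anchored at position 0; if the pattern doesn't fit there, it returns None.
The match spans [0:4] → 'drdr'.
Captured: group 1 = 'dr'.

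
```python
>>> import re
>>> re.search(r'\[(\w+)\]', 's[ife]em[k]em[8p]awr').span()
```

(1, 6)

The match spans [1:6] → '[ife]'.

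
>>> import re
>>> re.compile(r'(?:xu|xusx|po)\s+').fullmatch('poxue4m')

None

`re.fullmatch` requires the pattern to consume the entire string.
Here the pattern can't cover the whole string, so the call returns None.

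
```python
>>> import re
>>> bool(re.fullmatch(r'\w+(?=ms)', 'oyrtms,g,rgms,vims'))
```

False

`fullmatch` succeeds only if the pattern covers the string from start to end.
Here the pattern can't cover the whole string, so the call returns None, and `bool(None)` is False.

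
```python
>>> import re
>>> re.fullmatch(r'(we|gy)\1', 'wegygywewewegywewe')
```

After group 1 captures some text, `\1` only succeeds where that same text appears again.
`re.fullmatch` is like wrapping the pattern in `^…$` (in single-line mode).
Here the pattern can't cover the whole string, so the call returns None.

None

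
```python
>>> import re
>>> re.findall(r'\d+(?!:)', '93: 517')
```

Because the assertion is negative and zero-width, positions next to the forbidden text are skipped.
No capturing groups, so `findall` returns the 2 full match strings.

['9', '517']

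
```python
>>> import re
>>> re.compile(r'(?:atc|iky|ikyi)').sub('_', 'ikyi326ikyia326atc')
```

Branches in `(...|...)` are attempted left-to-right; the first branch that allows the whole pattern to succeed is taken.
Matches: at [0:3] → 'iky'; at [7:10] → 'iky'; at [15:18] → 'atc'.
Each match is replaced by '_'.

'_i326_ia326_'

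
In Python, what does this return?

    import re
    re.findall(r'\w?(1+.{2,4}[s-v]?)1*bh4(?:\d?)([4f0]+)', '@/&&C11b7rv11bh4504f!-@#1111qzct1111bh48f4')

[('11b7rv', '04f'), ('111qzct', 'f4')]

This matches optionally a word character; then one or more of the literal '1', then 2 to 4 of any character, then optionally a character in [s-v] (captured); then zero or more of the literal '1', then the literal 'bh4'; then optionally a digit (non-capturing group); then one or more of one of [4f0] (captured).
Walking the string: at [4:20] match 'C11b7rv11bh4504f', groups = ('11b7rv', '04f'); at [24:42] match '1111qzct1111bh48f4', groups = ('111qzct', 'f4').
With 2 capturing groups, `findall` returns a 2-tuple per match.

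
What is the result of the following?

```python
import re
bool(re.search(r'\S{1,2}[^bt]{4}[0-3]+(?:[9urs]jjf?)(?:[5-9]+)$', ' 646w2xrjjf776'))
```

False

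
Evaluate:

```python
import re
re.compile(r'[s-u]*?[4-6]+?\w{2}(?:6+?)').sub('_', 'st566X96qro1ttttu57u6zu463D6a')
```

Pattern: zero or more of a character in [s-u] (lazy), then one or more of a character in [4-6] (lazy), then exactly 2 of a word character; then one or more of a literal '6' (lazy) (non-capturing group).
Matches: at [0:8] → 'st566X96'; at [12:21] → 'ttttu57u6'; at [22:28] → 'u463D6'.
`sub` substitutes '_' at each match site.

'_qro1_z_a'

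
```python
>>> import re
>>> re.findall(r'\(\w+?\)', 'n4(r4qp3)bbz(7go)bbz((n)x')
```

Walking the string: at [2:9] → '(r4qp3)'; at [12:17] → '(7go)'; at [21:24] → '(n)'.
No capturing groups, so `findall` returns the 3 full match strings.

['(r4qp3)', '(7go)', '(n)']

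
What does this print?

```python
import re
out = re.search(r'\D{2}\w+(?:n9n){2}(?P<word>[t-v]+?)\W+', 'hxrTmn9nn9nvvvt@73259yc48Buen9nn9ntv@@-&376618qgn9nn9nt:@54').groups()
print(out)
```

('vvvt',)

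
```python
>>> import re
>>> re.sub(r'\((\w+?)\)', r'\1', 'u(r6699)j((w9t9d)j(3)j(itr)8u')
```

'ur6699j(w9t9dj3jitr8u'

Matches: at [1:8] → '(r6699)'; at [10:17] → '(w9t9d)'; at [18:21] → '(3)'; at [22:27] → '(itr)'.
The replacement refers to a captured group, so each match is rewritten using its own captured text.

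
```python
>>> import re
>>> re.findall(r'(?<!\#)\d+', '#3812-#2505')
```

['812', '505']

Because the assertion is negative and zero-width, positions next to the forbidden text are skipped.
Scanning left to right: at [2:5] → '812'; at [8:11] → '505'.
Since nothing is captured, `findall` lists the 2 matched substrings directly.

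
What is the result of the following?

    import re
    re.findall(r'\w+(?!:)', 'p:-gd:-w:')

['g']

A negative assertion filters positions out without eating any characters.
Scanning left to right: at [3:4] → 'g'.
No capturing groups, so `findall` returns the 1 full match string.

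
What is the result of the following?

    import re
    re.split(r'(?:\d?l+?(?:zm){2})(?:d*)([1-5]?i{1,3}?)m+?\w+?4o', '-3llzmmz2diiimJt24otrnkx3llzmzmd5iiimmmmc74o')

Pattern: optionally a digit, then one or more of a literal 'l' (lazy), then the literal 'zm' repeated 2 times (non-capturing group); then zero or more of a literal 'd' (non-capturing group); then optionally a character in [1-5], then 1 to 3 of the literal 'i' (lazy) (captured); then one or more of the literal 'm' (lazy), then one or more of a word character (lazy), then the literal '4o'.
Because the pattern has a capturing group, `split` also inserts each captured text between the pieces.

['-3llzmmz2diiimJt24otrnkx', '5iii', '']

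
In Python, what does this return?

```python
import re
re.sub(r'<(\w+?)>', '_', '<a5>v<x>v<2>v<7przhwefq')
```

'_v_v_v<7przhwefq'

Matches: at [0:4] → '<a5>'; at [5:8] → '<x>'; at [9:12] → '<2>'.
Every occurrence is swapped for '_'.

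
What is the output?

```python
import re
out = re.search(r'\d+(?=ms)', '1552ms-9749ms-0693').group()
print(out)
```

Lookahead/lookbehind check context without consuming it, so the matched span excludes the asserted characters.
`re.search` scans for the first position where the pattern succeeds.
The match spans [0:4] → '1552'.

1552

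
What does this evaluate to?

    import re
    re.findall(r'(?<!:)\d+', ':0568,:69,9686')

['568', '9', '9686']

The negative lookaround is zero-width — it rules out positions where the adjacent text would match, without consuming anything.
Scanning left to right: at [2:5] → '568'; at [8:9] → '9'; at [10:14] → '9686'.
With no groups in the pattern, `findall` gives back each whole match — 3 here.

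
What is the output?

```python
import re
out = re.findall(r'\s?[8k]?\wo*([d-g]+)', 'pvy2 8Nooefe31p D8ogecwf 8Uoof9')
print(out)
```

['efe', 'ge', 'f', 'f']

Because there's exactly one group, `findall` drops the full match and keeps group 1 from each hit.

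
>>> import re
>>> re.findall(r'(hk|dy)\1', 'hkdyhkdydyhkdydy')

['dy', 'dy']

`\1` has to match the exact text group 1 already captured.
Walking the string: at [6:10] match 'dydy', group 1 = 'dy'; at [12:16] match 'dydy', group 1 = 'dy'.
Because there's exactly one group, `findall` drops the full match and keeps group 1 from each hit.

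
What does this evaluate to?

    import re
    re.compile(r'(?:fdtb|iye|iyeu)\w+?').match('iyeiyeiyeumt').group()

'iyei'

`match` is anchored at position 0; if the pattern doesn't fit there, it returns None.
The match spans [0:4] → 'iyei'.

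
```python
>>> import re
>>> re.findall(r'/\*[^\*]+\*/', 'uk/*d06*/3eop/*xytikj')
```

['/*d06*/']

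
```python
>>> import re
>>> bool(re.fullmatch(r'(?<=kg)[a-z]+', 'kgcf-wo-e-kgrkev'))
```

False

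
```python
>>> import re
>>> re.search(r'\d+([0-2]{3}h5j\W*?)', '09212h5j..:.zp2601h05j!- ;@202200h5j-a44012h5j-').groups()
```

The pattern matches one or more of a digit; then exactly 3 of a character in [0-2], then the literal 'h5j', then zero or more of a non-word character (lazy) (captured).
`re.search` scans for the first position where the pattern succeeds.
The match spans [0:8] → '09212h5j'.
Captured: group 1 = '212h5j'.

('212h5j',)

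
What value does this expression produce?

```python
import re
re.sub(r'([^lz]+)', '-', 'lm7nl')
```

The pattern matches one or more of any character except [lz] (captured).
Each match is replaced by '-'.

'l-l'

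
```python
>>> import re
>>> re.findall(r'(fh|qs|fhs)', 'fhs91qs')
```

`|` is ordered: at each position the engine commits to the first alternative that works.
Walking the string: at [0:2] match 'fh', group 1 = 'fh'; at [5:7] match 'qs', group 1 = 'qs'.
Because there's exactly one group, `findall` drops the full match and keeps group 1 from each hit.

['fh', 'qs']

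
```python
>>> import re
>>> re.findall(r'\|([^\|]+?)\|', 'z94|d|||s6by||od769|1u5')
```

['d', 's6by', 'od769']

Because there's exactly one group, `findall` drops the full match and keeps group 1 from each hit.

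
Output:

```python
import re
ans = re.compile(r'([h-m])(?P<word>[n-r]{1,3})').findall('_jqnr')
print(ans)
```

[('j', 'qnr')]

This matches a character in [h-m] (captured); then 1 to 3 of a character in [n-r] (captured as 'word').
Matches: at [1:5] match 'jqnr', groups = ('j', 'qnr').
2 groups means the one result is a tuple of 2 captured strings — 1 here.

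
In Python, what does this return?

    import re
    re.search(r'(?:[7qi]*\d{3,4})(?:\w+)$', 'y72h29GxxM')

The pattern matches zero or more of one of [7qi], then 3 to 4 of a digit (non-capturing group); then one or more of a word character (non-capturing group); then anchored at the end.
`re.search` tries every starting position until one works.
Here no position works, so the call returns None.

None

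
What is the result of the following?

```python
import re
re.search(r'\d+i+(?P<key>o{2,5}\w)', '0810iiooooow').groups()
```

Pattern: one or more of a digit; then one or more of a literal 'i'; then 2 to 5 of the literal 'o', then a word character (captured as 'key').
`search` walks the string left to right and returns the first match it finds.
The match spans [0:12] → '0810iiooooow'.
Captured: group 1 = 'ooooow'.

('ooooow',)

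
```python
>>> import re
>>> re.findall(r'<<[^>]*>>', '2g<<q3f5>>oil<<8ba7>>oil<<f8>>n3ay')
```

['<<q3f5>>', '<<8ba7>>', '<<f8>>']

Scanning left to right: at [2:10] → '<<q3f5>>'; at [13:21] → '<<8ba7>>'; at [24:30] → '<<f8>>'.
`findall` yields the raw match text (3 of them) because the pattern has no groups.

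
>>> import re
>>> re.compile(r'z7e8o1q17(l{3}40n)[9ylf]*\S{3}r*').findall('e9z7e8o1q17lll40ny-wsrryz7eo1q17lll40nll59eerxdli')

['lll40n']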